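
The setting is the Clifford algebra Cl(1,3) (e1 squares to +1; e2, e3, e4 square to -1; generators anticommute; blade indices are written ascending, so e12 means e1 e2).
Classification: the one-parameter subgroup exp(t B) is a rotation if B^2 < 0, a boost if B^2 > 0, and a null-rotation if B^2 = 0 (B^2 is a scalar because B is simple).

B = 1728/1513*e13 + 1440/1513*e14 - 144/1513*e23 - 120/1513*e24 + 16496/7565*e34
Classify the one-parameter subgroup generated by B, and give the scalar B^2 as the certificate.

B^2 term by term: the squares give (1728/1513)^2*(e13)^2 + (1440/1513)^2*(e14)^2 + (-144/1513)^2*(e23)^2 + (-120/1513)^2*(e24)^2 + (16496/7565)^2*(e34)^2 = 2985984/2289169*(+1) + 2073600/2289169*(+1) + 20736/2289169*(-1) + 14400/2289169*(-1) + 272118016/57229225*(-1) = -64/25 (each basis 2-blade squares to minus the product of its generators' squares); cross terms between blades sharing an index anticommute and cancel; the commuting (index-disjoint) pairs give grade-4 terms 2*c*c'*(blade product), which cancel blade by blade — e1234: 414720/2289169 - 414720/2289169 = 0 — confirming B is simple. So B^2 = -64/25.
Answer: rotation, certificate B^2 = -64/25. The scalar -64/25 is the complete invariant here: its sign names the subgroup type.


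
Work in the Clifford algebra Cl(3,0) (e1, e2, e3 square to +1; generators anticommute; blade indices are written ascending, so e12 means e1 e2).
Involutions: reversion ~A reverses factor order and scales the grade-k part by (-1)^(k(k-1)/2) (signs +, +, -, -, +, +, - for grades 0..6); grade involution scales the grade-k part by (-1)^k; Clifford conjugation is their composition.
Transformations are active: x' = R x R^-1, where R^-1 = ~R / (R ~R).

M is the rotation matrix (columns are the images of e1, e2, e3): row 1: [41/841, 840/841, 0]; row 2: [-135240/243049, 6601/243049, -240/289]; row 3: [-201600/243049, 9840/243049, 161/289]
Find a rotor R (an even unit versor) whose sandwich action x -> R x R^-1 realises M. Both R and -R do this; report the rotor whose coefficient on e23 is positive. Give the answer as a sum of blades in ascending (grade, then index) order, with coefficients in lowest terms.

Method: write R = a + b12*e12 + b13*e13 + b23*e23 with a^2 + b12^2 + b13^2 + b23^2 = 1 (so R^-1 = ~R). Expanding the columns R e_j ~R gives tr M = 4a^2 - 1 and, from the antisymmetric part, M21 - M12 = -4a*b12, M13 - M31 = 4a*b13, M32 - M23 = -4a*b23.
Here tr M = 153851/243049, so a^2 = (1 + tr M)/4 = 99225/243049 and a = ±315/493. Taking a = 315/493: M21 - M12 = -378000/243049, M13 - M31 = 201600/243049, M32 - M23 = 211680/243049, giving b12 = 300/493, b13 = 160/493, b23 = -168/493, i.e. R = 315/493 + 300/493*e12 + 160/493*e13 - 168/493*e23.
Its e23 coefficient is negative, so report the other preimage -R.
Answer: -315/493 - 300/493*e12 - 160/493*e13 + 168/493*e23. Recall the cover is two-to-one: with M of trace 153851/243049, both preimages act alike, and the stated e23 sign chooses the sheet.


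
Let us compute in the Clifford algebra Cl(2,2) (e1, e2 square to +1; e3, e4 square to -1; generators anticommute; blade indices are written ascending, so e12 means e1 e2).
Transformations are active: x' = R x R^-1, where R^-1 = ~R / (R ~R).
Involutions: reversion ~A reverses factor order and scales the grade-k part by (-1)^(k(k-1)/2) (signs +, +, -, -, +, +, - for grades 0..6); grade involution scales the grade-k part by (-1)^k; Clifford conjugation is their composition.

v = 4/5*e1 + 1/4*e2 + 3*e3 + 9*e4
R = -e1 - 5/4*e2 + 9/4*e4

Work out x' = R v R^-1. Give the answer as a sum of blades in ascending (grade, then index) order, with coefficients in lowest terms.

~R = -e1 - 5/4*e2 + 9/4*e4, and R ~R = -5/2, so R^-1 = ~R / (-5/2).
R v = -1709/80 + 3/4*e12 - 3*e13 - 54/5*e14 - 15/4*e23 - 189/16*e24 - 27/4*e34
Answer: -1789/100*e1 - 1729/80*e2 - 3*e3 + 11781/400*e4


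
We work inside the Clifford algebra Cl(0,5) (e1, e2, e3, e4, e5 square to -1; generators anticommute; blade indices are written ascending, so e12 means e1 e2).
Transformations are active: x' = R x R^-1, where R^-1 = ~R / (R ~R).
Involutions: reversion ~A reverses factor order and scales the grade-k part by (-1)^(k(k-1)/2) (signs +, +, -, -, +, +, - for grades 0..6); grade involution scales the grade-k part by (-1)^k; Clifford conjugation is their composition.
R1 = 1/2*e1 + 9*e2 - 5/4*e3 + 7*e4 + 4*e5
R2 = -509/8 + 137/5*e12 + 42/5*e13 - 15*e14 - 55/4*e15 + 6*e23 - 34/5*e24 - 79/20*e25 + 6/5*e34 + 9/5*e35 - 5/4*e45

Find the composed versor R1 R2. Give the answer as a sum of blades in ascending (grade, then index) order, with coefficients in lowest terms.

Distribute over the terms of R1 (each basis-blade product reordered to ascending indices, repeated generators contracted through their squares):
(1/2*e1) R2 = -509/16*e1 - 137/10*e2 - 21/5*e3 + 15/2*e4 + 55/8*e5 + 3*e123 - 17/5*e124 - 79/40*e125 + 3/5*e134 + 9/10*e135 - 5/8*e145
(9*e2) R2 = 1233/5*e1 - 4581/8*e2 - 54*e3 + 306/5*e4 + 711/20*e5 - 378/5*e123 + 135*e124 + 495/4*e125 + 54/5*e234 + 81/5*e235 - 45/4*e245
(-5/4*e3) R2 = -21/2*e1 - 15/2*e2 + 2545/32*e3 + 3/2*e4 + 9/4*e5 - 137/4*e123 - 75/4*e134 - 275/16*e135 - 17/2*e234 - 79/16*e235 + 25/16*e345
(7*e4) R2 = -105*e1 - 238/5*e2 + 42/5*e3 - 3563/8*e4 + 35/4*e5 + 959/5*e124 + 294/5*e134 + 385/4*e145 + 42*e234 + 553/20*e245 - 63/5*e345
(4*e5) R2 = -55*e1 - 79/5*e2 + 36/5*e3 - 5*e4 - 509/2*e5 + 548/5*e125 + 168/5*e135 - 60*e145 + 24*e235 - 136/5*e245 + 24/5*e345
Summing the partial products and collecting blades:
Answer: 3543/80*e1 - 26289/40*e2 + 5909/160*e3 - 15207/40*e4 - 8043/40*e5 - 2137/20*e123 + 1617/5*e124 + 1851/8*e125 + 813/20*e134 + 277/16*e135 + 285/8*e145 + 443/10*e234 + 2821/80*e235 - 54/5*e245 - 499/80*e345


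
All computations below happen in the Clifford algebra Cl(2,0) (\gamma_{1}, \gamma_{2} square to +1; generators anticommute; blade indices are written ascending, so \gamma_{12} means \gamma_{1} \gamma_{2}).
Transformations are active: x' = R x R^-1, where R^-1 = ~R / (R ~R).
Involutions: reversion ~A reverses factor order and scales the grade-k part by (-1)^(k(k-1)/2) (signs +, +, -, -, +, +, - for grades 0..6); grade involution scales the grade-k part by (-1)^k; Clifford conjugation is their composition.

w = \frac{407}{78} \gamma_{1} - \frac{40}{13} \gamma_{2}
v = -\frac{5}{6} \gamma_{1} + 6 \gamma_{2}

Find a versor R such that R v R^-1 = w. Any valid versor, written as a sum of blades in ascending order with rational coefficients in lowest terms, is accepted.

Since q(v) = q(w) = \frac{1321}{36}, the sum R = v + w = \frac{57}{13} \gamma_{1} + \frac{38}{13} \gamma_{2} does the job whenever invertible.
Answer: \frac{57}{13} \gamma_{1} + \frac{38}{13} \gamma_{2}


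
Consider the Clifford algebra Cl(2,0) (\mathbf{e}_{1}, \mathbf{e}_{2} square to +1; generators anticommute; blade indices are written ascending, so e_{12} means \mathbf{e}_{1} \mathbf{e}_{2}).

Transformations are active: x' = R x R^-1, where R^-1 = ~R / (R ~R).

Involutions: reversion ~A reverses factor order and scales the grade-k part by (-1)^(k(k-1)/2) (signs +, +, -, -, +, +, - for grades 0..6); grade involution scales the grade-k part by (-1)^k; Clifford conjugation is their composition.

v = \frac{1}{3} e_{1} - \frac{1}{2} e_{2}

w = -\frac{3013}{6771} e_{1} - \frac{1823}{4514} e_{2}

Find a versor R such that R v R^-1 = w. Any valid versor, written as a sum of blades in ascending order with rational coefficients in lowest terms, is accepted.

Take R = v + w = -\frac{252}{2257} e_{1} - \frac{2040}{2257} e_{2}. Because q(v) = q(w) = \frac{13}{36}, conjugation by R sends v exactly to w.
Answer: -\frac{252}{2257} e_{1} - \frac{2040}{2257} e_{2}


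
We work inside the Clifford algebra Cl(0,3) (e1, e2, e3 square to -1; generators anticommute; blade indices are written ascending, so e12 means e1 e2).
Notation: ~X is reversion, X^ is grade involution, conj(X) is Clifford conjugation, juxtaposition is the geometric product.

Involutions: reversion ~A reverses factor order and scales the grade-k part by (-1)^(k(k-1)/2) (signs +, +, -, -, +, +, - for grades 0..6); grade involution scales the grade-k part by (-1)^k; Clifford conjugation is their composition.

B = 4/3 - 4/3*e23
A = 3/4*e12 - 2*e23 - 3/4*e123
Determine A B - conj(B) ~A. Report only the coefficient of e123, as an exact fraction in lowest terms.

first term: -8/3 - e1 + e12 + e13 - 8/3*e23 - e123
second term: -8/3 - e1 - e12 - e13 + 8/3*e23 + e123
Answer: -2


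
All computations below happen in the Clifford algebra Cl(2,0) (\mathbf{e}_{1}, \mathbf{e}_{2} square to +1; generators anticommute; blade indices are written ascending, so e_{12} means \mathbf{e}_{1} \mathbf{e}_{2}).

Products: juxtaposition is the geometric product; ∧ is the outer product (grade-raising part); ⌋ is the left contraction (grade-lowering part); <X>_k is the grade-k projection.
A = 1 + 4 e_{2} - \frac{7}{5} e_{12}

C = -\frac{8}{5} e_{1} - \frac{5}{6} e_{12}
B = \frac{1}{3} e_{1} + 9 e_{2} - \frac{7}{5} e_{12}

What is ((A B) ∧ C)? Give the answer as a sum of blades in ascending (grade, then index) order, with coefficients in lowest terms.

step 1: \frac{851}{25} - \frac{20}{3} e_{1} + \frac{142}{15} e_{2} - \frac{41}{15} e_{12}
step 2: -\frac{6808}{125} e_{1} - \frac{661}{50} e_{12}
Answer: -\frac{6808}{125} e_{1} - \frac{661}{50} e_{12}


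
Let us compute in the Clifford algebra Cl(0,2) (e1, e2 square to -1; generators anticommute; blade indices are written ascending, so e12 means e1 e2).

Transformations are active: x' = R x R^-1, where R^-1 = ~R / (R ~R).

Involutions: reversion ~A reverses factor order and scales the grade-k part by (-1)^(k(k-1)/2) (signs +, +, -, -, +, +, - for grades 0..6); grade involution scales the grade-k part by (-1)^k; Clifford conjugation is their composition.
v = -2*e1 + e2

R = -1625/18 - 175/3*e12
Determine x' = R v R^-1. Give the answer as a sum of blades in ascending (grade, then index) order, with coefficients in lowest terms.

~R = -1625/18 + 175/3*e12, and R ~R = 3743125/324, so R^-1 = ~R / (3743125/324).
R v = 2150/9*e1 + 475/18*e2
Answer: -10382/5989*e1 - 8459/5989*e2


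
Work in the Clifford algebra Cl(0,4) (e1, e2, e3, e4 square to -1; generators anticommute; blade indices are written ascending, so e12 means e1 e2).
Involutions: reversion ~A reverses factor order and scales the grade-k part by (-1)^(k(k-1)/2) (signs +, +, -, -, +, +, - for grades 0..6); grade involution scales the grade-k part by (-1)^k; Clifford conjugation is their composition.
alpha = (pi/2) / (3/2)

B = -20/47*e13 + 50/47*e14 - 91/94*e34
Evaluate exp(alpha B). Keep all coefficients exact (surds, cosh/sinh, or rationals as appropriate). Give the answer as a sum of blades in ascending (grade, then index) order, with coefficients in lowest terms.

B^2 term by term: the squares give (-20/47)^2*(e13)^2 + (50/47)^2*(e14)^2 + (-91/94)^2*(e34)^2 = 400/2209*(-1) + 2500/2209*(-1) + 8281/8836*(-1) = -9/4 (each basis 2-blade squares to minus the product of its generators' squares); cross terms between blades sharing an index anticommute and cancel. So B^2 = -9/4.
B^2 = -9/4 — the negative square puts this in the circular regime; l = 3/2, alpha*l = pi/2, so exp(alpha B) = cos(pi/2) + (sin(pi/2)/(3/2))*B = 0 + (2/3)*B.
Answer: -40/141*e13 + 100/141*e14 - 91/141*e34


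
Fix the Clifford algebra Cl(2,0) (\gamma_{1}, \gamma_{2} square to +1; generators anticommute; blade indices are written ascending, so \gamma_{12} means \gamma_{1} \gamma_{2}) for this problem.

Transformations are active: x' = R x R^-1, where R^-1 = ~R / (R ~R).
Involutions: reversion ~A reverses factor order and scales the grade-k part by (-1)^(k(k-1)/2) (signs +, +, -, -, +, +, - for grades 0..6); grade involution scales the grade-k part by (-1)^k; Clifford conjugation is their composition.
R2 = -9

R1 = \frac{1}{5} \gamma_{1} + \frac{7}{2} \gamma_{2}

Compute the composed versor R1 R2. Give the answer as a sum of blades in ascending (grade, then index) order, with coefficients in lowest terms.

Distribute over the terms of R2 (each basis-blade product reordered to ascending indices, repeated generators contracted through their squares):
R1 (-9) = -\frac{9}{5} \gamma_{1} - \frac{63}{2} \gamma_{2}
Answer: -\frac{9}{5} \gamma_{1} - \frac{63}{2} \gamma_{2}


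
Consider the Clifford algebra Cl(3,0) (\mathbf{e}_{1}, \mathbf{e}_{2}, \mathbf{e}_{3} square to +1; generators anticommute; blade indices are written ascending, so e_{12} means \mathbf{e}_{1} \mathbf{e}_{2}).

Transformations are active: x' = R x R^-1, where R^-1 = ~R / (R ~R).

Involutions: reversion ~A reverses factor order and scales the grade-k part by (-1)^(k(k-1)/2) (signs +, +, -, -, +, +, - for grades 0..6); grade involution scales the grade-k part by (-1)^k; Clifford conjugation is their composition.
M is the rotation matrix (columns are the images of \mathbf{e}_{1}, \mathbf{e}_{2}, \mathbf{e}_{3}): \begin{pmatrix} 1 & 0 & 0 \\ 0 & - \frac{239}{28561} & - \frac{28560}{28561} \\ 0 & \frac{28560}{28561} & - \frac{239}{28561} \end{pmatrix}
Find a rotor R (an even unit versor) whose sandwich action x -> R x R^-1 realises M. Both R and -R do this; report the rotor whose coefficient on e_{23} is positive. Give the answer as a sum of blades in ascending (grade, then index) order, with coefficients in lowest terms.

Method: write R = a + b12*e_{12} + b13*e_{13} + b23*e_{23} with a^2 + b12^2 + b13^2 + b23^2 = 1 (so R^-1 = ~R). Expanding the columns R e_j ~R gives tr M = 4a^2 - 1 and, from the antisymmetric part, M21 - M12 = -4a*b12, M13 - M31 = 4a*b13, M32 - M23 = -4a*b23.
Here tr M = \frac{28083}{28561}, so a^2 = (1 + tr M)/4 = \frac{14161}{28561} and a = ±\frac{119}{169}. Taking a = \frac{119}{169}: M21 - M12 = 0, M13 - M31 = 0, M32 - M23 = \frac{57120}{28561}, giving b12 = 0, b13 = 0, b23 = -\frac{120}{169}, i.e. R = \frac{119}{169} - \frac{120}{169} e_{23}.
Its e_{23} coefficient is negative, so report the other preimage -R.
Answer: -\frac{119}{169} + \frac{120}{169} e_{23}. Recall the cover is two-to-one: with M of trace \frac{28083}{28561}, both preimages act alike, and the stated e_{23} sign chooses the sheet.


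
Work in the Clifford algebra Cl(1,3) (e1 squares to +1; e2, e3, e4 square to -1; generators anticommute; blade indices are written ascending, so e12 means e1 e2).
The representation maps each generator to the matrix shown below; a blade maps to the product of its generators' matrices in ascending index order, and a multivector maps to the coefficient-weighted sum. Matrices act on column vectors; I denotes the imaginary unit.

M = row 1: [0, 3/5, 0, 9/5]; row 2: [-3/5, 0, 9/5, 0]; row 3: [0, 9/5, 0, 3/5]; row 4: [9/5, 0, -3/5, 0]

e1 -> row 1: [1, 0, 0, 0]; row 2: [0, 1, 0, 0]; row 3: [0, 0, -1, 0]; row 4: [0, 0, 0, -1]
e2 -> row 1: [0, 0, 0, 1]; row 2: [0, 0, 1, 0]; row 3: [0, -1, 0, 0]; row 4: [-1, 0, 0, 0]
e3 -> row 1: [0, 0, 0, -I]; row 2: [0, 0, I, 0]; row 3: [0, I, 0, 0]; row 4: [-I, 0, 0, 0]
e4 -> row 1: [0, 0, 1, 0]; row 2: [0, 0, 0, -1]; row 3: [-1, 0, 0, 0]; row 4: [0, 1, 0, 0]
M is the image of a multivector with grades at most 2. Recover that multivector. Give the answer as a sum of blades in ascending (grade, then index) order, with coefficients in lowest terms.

Method: the blade images are trace-orthogonal — tr(rho(e_A) rho(e_B)^-1) = 4 if A = B and 0 otherwise — and rho(e_A)^-1 = (e_A)^2 * rho(e_A) with (e_A)^2 = +1 or -1, so the coefficient of e_A in the preimage is (e_A)^2 * tr(M rho(e_A))/4.
Nonzero projections over blades of grade <= 2: e12: (e12)^2 = +1, tr(M rho(e12)) = 36/5, coefficient 9/5; e24: (e24)^2 = -1, tr(M rho(e24)) = -12/5, coefficient 3/5. Every other blade of grade <= 2 projects to 0.
Answer: 9/5*e12 + 3/5*e24


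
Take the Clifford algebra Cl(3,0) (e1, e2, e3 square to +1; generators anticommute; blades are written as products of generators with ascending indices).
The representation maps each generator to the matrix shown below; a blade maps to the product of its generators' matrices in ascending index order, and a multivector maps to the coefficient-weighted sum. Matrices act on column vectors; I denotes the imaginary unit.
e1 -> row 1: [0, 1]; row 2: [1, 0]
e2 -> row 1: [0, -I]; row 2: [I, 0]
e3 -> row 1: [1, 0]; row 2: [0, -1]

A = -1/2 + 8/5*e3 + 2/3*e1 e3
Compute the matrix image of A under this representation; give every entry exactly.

Bivector images (products of the table entries): rho(e1 e3) = rho(e1)rho(e3) = row 1: [0, -1]; row 2: [1, 0].
M = (-1/2)*1 + (8/5)*rho(e3) + (2/3)*rho(e1 e3), summed entrywise (1 is the identity matrix):
Answer: row 1: [11/10, -2/3]; row 2: [2/3, -21/10]


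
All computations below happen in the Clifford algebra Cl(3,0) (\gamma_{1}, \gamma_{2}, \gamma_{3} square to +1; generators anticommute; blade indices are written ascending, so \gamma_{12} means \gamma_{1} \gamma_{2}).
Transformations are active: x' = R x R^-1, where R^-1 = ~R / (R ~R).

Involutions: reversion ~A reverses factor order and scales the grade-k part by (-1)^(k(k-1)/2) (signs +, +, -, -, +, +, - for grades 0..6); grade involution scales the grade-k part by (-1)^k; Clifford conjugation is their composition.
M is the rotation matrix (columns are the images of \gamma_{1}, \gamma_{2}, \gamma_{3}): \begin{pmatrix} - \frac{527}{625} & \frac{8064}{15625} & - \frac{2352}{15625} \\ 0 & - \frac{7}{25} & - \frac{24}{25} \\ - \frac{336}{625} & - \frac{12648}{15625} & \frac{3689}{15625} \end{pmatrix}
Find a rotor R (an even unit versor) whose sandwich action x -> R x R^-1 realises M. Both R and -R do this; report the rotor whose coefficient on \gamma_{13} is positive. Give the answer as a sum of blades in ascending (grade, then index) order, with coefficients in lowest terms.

Method: write R = a + b12*\gamma_{12} + b13*\gamma_{13} + b23*\gamma_{23} with a^2 + b12^2 + b13^2 + b23^2 = 1 (so R^-1 = ~R). Expanding the columns R e_j ~R gives tr M = 4a^2 - 1 and, from the antisymmetric part, M21 - M12 = -4a*b12, M13 - M31 = 4a*b13, M32 - M23 = -4a*b23.
Here tr M = -\frac{13861}{15625}, so a^2 = (1 + tr M)/4 = \frac{441}{15625} and a = ±\frac{21}{125}. Taking a = \frac{21}{125}: M21 - M12 = -\frac{8064}{15625}, M13 - M31 = \frac{6048}{15625}, M32 - M23 = \frac{2352}{15625}, giving b12 = \frac{96}{125}, b13 = \frac{72}{125}, b23 = -\frac{28}{125}, i.e. R = \frac{21}{125} + \frac{96}{125} \gamma_{12} + \frac{72}{125} \gamma_{13} - \frac{28}{125} \gamma_{23}.
Its \gamma_{13} coefficient is already positive.
Answer: \frac{21}{125} + \frac{96}{125} \gamma_{12} + \frac{72}{125} \gamma_{13} - \frac{28}{125} \gamma_{23}. Sheet selection: the two-to-one cover makes ±R indistinguishable at the matrix level (trace -\frac{13861}{15625}), so uniqueness comes from the required sign on \gamma_{13}.


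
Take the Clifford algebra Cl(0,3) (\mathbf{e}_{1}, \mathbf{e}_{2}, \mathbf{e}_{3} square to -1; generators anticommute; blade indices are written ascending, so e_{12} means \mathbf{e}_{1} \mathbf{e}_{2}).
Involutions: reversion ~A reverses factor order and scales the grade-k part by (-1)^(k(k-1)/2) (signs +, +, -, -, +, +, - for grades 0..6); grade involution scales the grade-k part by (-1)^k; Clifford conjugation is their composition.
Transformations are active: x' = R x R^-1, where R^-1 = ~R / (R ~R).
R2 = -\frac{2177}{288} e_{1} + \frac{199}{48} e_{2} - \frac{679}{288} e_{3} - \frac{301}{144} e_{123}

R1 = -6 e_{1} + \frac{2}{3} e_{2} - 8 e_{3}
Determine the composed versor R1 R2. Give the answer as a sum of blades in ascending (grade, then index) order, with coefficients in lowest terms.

Distribute over the terms of R1 (each basis-blade product reordered to ascending indices, repeated generators contracted through their squares):
(-6 e_{1}) R2 = -\frac{2177}{48} - \frac{199}{8} e_{12} + \frac{679}{48} e_{13} - \frac{301}{24} e_{23}
(\frac{2}{3} e_{2}) R2 = -\frac{199}{72} + \frac{2177}{432} e_{12} - \frac{301}{216} e_{13} - \frac{679}{432} e_{23}
(-8 e_{3}) R2 = -\frac{679}{36} - \frac{301}{18} e_{12} - \frac{2177}{36} e_{13} + \frac{199}{6} e_{23}
Summing the partial products and collecting blades:
Answer: -\frac{3215}{48} - \frac{15793}{432} e_{12} - \frac{20615}{432} e_{13} + \frac{8231}{432} e_{23}


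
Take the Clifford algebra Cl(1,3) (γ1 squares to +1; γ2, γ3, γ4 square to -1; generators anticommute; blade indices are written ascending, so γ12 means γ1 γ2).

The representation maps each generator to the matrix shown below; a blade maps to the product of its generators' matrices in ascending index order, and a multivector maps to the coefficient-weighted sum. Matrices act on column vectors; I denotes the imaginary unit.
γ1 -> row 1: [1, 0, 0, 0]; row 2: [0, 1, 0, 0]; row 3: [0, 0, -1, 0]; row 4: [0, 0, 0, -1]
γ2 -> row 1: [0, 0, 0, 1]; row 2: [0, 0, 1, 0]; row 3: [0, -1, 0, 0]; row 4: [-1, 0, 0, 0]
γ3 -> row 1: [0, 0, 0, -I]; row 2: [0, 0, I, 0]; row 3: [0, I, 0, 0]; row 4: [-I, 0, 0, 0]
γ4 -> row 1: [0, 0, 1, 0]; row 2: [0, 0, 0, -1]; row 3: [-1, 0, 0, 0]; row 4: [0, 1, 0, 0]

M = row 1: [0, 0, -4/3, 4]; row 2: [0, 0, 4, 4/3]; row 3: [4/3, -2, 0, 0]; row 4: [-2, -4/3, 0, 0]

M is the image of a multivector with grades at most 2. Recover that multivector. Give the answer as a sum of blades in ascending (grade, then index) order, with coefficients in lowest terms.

Method: the blade images are trace-orthogonal — tr(rho(e_A) rho(e_B)^-1) = 4 if A = B and 0 otherwise — and rho(e_A)^-1 = (e_A)^2 * rho(e_A) with (e_A)^2 = +1 or -1, so the coefficient of e_A in the preimage is (e_A)^2 * tr(M rho(e_A))/4.
Nonzero projections over blades of grade <= 2: γ2: (γ2)^2 = -1, tr(M rho(γ2)) = -12, coefficient 3; γ4: (γ4)^2 = -1, tr(M rho(γ4)) = 16/3, coefficient -4/3; γ12: (γ12)^2 = +1, tr(M rho(γ12)) = 4, coefficient 1. Every other blade of grade <= 2 projects to 0.
Answer: 3*γ2 - 4/3*γ4 + γ12


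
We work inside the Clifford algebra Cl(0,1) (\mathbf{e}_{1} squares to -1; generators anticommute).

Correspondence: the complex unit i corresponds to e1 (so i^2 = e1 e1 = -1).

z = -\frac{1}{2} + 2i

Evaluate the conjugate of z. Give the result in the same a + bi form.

In blades: z = -\frac{1}{2} + 2 e_{1}.
Conjugation here is Clifford conjugation: the scalar is fixed and the grade-1 and grade-2 blades all flip sign, giving -\frac{1}{2} - 2 e_{1}; translating back:
Answer: -\frac{1}{2} - 2i


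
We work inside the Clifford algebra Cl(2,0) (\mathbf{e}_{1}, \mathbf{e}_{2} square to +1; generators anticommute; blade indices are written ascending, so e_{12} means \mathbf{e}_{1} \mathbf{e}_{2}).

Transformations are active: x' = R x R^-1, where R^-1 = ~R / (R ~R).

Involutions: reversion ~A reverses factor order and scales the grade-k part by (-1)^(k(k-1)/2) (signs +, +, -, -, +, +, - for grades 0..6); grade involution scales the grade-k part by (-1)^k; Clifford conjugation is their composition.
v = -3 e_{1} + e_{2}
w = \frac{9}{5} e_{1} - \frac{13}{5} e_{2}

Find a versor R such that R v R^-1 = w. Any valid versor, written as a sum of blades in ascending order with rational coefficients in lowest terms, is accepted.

Key observation: q(v) = q(w) = 10 (sandwiches preserve the norm), so R = v + w = -\frac{6}{5} e_{1} - \frac{8}{5} e_{2} works whenever it is invertible — the component of v along it is kept and (v - w)/2 reverses, sending v to w.
Answer: -\frac{6}{5} e_{1} - \frac{8}{5} e_{2}


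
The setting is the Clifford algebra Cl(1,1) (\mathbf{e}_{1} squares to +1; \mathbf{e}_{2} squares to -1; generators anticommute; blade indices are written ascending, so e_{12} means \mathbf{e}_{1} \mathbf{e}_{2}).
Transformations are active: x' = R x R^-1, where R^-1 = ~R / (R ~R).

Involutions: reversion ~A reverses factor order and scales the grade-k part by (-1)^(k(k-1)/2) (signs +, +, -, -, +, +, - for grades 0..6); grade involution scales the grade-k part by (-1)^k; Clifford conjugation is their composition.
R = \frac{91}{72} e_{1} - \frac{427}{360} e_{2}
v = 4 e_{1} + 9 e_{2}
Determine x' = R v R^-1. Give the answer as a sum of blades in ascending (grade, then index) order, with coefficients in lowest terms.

~R = \frac{91}{72} e_{1} - \frac{427}{360} e_{2}, and R ~R = \frac{343}{1800}, so R^-1 = ~R / (\frac{343}{1800}).
R v = \frac{5663}{360} + \frac{5803}{360} e_{12}
Answer: \frac{51577}{252} e_{1} - \frac{51617}{252} e_{2}


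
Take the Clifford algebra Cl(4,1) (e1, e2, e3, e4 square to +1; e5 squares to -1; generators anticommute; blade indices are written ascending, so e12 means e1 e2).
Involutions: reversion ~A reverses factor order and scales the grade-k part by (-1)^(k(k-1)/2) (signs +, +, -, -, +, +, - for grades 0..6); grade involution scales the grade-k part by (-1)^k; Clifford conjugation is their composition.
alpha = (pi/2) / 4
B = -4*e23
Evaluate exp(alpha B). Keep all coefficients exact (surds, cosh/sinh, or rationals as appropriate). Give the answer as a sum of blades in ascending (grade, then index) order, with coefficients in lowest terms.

B^2 = (-4)^2*(e23)^2 = 16*(-1) = -16 (a basis 2-blade squares to minus the product of its generators' squares).
B^2 = -16 — the negative square puts this in the circular regime; l = 4, alpha*l = pi/2, so exp(alpha B) = cos(pi/2) + (sin(pi/2)/4)*B = 0 + (1/4)*B.
Answer: -e23


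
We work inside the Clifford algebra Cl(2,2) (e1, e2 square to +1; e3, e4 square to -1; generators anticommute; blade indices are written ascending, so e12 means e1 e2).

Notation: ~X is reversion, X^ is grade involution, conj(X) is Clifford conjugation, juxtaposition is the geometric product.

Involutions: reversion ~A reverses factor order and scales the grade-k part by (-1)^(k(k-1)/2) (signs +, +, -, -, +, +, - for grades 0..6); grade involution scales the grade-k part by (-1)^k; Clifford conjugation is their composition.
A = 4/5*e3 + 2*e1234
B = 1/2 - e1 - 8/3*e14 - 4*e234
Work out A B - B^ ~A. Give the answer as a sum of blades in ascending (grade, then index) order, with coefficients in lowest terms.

first term: 8*e1 + 2/5*e3 + 4/5*e13 - 16/3*e23 - 16/5*e24 + 32/15*e134 + 2*e234 + e1234
second term: 8*e1 + 2/5*e3 + 4/5*e13 - 16/3*e23 + 16/5*e24 + 32/15*e134 + 2*e234 + e1234
Answer: -32/5*e24


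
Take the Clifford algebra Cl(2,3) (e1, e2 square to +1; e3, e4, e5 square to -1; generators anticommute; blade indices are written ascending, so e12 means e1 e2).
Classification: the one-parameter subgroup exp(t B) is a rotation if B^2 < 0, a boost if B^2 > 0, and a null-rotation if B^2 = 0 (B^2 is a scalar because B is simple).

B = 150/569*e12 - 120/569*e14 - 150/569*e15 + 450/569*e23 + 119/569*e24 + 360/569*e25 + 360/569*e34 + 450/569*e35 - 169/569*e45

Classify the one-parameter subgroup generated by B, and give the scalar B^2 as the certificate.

B^2 term by term: the squares give (150/569)^2*(e12)^2 + (-120/569)^2*(e14)^2 + (-150/569)^2*(e15)^2 + (450/569)^2*(e23)^2 + (119/569)^2*(e24)^2 + (360/569)^2*(e25)^2 + (360/569)^2*(e34)^2 + (450/569)^2*(e35)^2 + (-169/569)^2*(e45)^2 = 22500/323761*(-1) + 14400/323761*(+1) + 22500/323761*(+1) + 202500/323761*(+1) + 14161/323761*(+1) + 129600/323761*(+1) + 129600/323761*(-1) + 202500/323761*(-1) + 28561/323761*(-1) = 0 (each basis 2-blade squares to minus the product of its generators' squares); cross terms between blades sharing an index anticommute and cancel; the commuting (index-disjoint) pairs give grade-4 terms 2*c*c'*(blade product), which cancel blade by blade — e1234: 108000/323761 - 108000/323761 = 0; e1235: 135000/323761 - 135000/323761 = 0; e1245: -50700/323761 + 86400/323761 - 35700/323761 = 0; e1345: 108000/323761 - 108000/323761 = 0; e2345: -152100/323761 - 107100/323761 + 259200/323761 = 0 — confirming B is simple. So B^2 = 0.
Answer: null-rotation, certificate B^2 = 0. Because 0 is invariant under every versor sandwich, the classification follows from its sign alone.


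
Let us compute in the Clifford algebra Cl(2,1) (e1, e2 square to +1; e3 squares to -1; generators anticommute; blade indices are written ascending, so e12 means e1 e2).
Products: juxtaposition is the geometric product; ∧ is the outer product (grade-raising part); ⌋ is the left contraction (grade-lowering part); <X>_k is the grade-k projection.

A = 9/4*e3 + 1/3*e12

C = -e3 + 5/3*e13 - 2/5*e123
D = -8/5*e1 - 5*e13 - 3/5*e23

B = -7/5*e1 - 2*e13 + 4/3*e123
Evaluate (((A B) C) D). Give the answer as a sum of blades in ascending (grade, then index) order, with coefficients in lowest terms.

step 1: -9/2*e1 + 7/15*e2 - 4/9*e3 - 3*e12 + 63/20*e13 + 2/3*e23
step 2: 173/36 + 1157/540*e1 + 289/150*e2 - 87/10*e3 - 58/45*e12 + 703/150*e13 + 19/3*e23 + 20/9*e123
step 3: -41393/1350 + 3103/90*e1 + 6421/450*e2 - 58999/13500*e3 + 23953/750*e12 - 33457/900*e13 - 773/60*e23 - 1607/900*e123
Answer: -41393/1350 + 3103/90*e1 + 6421/450*e2 - 58999/13500*e3 + 23953/750*e12 - 33457/900*e13 - 773/60*e23 - 1607/900*e123


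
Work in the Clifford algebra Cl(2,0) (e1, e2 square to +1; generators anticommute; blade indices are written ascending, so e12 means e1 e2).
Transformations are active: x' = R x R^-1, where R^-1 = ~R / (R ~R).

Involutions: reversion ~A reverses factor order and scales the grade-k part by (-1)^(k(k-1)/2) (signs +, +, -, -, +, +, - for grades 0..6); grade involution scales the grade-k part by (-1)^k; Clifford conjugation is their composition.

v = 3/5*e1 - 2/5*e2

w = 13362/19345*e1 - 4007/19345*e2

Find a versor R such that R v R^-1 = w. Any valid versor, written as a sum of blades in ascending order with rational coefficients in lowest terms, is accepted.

The midline construction: v and w both square to 13/25, so reflecting in their sum 24969/19345*e1 - 2349/3869*e2 exchanges them.
Answer: 24969/19345*e1 - 2349/3869*e2


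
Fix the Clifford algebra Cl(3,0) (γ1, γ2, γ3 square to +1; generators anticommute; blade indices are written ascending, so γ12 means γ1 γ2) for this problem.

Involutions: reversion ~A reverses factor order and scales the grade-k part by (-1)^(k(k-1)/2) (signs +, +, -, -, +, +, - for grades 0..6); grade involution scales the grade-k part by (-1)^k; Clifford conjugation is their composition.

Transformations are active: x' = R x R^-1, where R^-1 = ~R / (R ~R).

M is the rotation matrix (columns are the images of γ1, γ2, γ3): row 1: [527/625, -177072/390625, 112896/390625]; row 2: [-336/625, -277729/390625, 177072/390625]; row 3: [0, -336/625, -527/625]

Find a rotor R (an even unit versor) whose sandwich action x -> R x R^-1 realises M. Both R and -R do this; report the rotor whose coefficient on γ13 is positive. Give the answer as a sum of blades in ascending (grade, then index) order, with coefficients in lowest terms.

Method: write R = a + b12*γ12 + b13*γ13 + b23*γ23 with a^2 + b12^2 + b13^2 + b23^2 = 1 (so R^-1 = ~R). Expanding the columns R e_j ~R gives tr M = 4a^2 - 1 and, from the antisymmetric part, M21 - M12 = -4a*b12, M13 - M31 = 4a*b13, M32 - M23 = -4a*b23.
Here tr M = -277729/390625, so a^2 = (1 + tr M)/4 = 28224/390625 and a = ±168/625. Taking a = 168/625: M21 - M12 = -32928/390625, M13 - M31 = 112896/390625, M32 - M23 = -387072/390625, giving b12 = 49/625, b13 = 168/625, b23 = 576/625, i.e. R = 168/625 + 49/625*γ12 + 168/625*γ13 + 576/625*γ23.
Its γ13 coefficient is already positive.
Answer: 168/625 + 49/625*γ12 + 168/625*γ13 + 576/625*γ23. Recall the cover is two-to-one: with M of trace -277729/390625, both preimages act alike, and the stated γ13 sign chooses the sheet.


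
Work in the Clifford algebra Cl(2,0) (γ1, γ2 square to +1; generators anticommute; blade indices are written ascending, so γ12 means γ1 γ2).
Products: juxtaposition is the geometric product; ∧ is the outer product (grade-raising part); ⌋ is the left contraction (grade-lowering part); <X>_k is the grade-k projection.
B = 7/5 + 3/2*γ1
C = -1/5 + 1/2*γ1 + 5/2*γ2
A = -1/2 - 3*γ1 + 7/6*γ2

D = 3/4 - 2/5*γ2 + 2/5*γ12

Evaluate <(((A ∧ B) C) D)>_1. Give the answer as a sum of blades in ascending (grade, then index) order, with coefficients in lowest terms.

step 1: -7/10 - 99/20*γ1 + 49/30*γ2 - 7/4*γ12
step 2: 1049/600 - 747/200*γ1 - 721/600*γ2 - 1541/120*γ12
step 3: 83143/12000 + 33793/12000*γ1 - 7427/2400*γ2 - 17851/2400*γ12
step 4: 33793/12000*γ1 - 7427/2400*γ2
Answer: 33793/12000*γ1 - 7427/2400*γ2


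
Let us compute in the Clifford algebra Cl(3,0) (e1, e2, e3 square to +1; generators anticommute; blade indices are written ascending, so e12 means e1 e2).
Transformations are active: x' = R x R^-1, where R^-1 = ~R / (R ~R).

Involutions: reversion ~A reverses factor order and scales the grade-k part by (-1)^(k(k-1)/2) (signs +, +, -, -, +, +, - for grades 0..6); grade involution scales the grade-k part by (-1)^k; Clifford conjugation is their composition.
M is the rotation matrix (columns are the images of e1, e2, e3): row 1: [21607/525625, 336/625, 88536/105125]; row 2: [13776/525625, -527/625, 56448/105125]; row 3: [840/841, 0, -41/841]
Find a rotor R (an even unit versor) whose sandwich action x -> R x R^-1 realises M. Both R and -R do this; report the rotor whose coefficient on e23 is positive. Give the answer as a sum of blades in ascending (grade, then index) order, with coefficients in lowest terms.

Method: write R = a + b12*e12 + b13*e13 + b23*e23 with a^2 + b12^2 + b13^2 + b23^2 = 1 (so R^-1 = ~R). Expanding the columns R e_j ~R gives tr M = 4a^2 - 1 and, from the antisymmetric part, M21 - M12 = -4a*b12, M13 - M31 = 4a*b13, M32 - M23 = -4a*b23.
Here tr M = -17889/21025, so a^2 = (1 + tr M)/4 = 784/21025 and a = ±28/145. Taking a = 28/145: M21 - M12 = -10752/21025, M13 - M31 = -16464/105125, M32 - M23 = -56448/105125, giving b12 = 96/145, b13 = -147/725, b23 = 504/725, i.e. R = 28/145 + 96/145*e12 - 147/725*e13 + 504/725*e23.
Its e23 coefficient is already positive.
Answer: 28/145 + 96/145*e12 - 147/725*e13 + 504/725*e23. Sheet selection: the two-to-one cover makes ±R indistinguishable at the matrix level (trace -17889/21025), so uniqueness comes from the required sign on e23.


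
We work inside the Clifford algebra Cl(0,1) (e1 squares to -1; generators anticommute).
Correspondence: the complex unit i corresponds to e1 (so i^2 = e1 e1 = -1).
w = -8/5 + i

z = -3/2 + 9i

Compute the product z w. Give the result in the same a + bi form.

In blades: z = -3/2 + 9*e1, w = -8/5 + e1.
Distribute z over w term by term (generator squares from the signature, products reordered to ascending indices): (-3/2)*w = 12/5 - 3/2*e1; (9*e1)*w = -9 - 72/5*e1.
Sum: -33/5 - 159/10*e1; translating back through the correspondence:
Answer: -33/5 - 159/10*i


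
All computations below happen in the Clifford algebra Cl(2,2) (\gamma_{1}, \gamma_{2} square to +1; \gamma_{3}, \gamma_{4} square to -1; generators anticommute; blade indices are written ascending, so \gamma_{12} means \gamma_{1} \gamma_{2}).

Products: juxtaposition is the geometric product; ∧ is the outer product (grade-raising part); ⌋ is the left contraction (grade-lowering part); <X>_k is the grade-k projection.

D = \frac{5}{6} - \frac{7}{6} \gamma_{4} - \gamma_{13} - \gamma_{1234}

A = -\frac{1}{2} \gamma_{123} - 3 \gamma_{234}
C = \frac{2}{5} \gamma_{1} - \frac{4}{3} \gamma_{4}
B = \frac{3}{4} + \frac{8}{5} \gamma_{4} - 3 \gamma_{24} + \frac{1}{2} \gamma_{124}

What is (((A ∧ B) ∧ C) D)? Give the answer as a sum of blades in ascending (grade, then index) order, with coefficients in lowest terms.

step 1: -\frac{3}{8} \gamma_{123} - \frac{9}{4} \gamma_{234} - \frac{4}{5} \gamma_{1234}
step 2: \frac{7}{5} \gamma_{1234}
step 3: -\frac{7}{5} + \frac{7}{5} \gamma_{24} + \frac{49}{30} \gamma_{123} + \frac{7}{6} \gamma_{1234}
Answer: -\frac{7}{5} + \frac{7}{5} \gamma_{24} + \frac{49}{30} \gamma_{123} + \frac{7}{6} \gamma_{1234}


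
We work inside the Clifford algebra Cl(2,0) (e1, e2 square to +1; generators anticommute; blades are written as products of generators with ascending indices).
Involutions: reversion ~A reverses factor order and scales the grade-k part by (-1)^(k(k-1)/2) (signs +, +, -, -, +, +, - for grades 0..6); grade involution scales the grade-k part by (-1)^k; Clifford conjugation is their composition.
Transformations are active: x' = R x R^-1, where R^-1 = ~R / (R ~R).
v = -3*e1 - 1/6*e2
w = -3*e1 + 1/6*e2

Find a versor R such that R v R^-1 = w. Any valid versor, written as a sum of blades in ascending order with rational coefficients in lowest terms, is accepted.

Take R = v + w = -6*e1. Because q(v) = q(w) = 325/36, conjugation by R sends v exactly to w.
Answer: -6*e1


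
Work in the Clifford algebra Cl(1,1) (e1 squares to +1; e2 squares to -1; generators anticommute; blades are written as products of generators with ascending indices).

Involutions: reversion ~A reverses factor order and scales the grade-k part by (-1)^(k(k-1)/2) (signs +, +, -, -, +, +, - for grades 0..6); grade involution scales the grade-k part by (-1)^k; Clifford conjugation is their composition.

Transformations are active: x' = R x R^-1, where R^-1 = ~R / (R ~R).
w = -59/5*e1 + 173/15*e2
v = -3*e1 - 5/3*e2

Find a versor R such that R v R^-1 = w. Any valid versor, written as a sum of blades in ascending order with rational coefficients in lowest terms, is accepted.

Since q(v) = q(w) = 56/9, the sum R = v + w = -74/5*e1 + 148/15*e2 does the job whenever invertible.
Answer: -74/5*e1 + 148/15*e2


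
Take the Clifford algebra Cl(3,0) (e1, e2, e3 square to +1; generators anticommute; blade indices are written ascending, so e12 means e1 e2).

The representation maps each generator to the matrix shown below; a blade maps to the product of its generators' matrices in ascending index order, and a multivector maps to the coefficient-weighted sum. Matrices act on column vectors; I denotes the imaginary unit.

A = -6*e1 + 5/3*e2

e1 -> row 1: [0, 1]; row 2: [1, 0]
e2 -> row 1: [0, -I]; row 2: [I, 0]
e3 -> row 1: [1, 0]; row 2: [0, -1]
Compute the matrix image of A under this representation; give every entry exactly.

M = (-6)*rho(e1) + (5/3)*rho(e2), summed entrywise:
Answer: row 1: [0, -6 - 5*I/3]; row 2: [-6 + 5*I/3, 0]


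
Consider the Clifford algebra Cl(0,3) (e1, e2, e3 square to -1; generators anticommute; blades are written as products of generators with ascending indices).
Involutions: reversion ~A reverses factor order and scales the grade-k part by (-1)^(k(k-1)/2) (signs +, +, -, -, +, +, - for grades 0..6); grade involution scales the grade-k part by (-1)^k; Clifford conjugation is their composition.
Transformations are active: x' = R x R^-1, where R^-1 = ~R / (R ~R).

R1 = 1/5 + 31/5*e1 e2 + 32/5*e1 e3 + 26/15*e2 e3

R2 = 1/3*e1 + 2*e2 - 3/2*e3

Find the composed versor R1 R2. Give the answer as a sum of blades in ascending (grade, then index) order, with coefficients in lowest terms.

Distribute over the terms of R2 (each basis-blade product reordered to ascending indices, repeated generators contracted through their squares):
R1 (1/3*e1) = 1/15*e1 + 31/15*e2 + 32/15*e3 + 26/45*e1 e2 e3
R1 (2*e2) = -62/5*e1 + 2/5*e2 + 52/15*e3 - 64/5*e1 e2 e3
R1 (-3/2*e3) = 48/5*e1 + 13/5*e2 - 3/10*e3 - 93/10*e1 e2 e3
Summing the partial products and collecting blades:
Answer: -41/15*e1 + 76/15*e2 + 53/10*e3 - 1937/90*e1 e2 e3


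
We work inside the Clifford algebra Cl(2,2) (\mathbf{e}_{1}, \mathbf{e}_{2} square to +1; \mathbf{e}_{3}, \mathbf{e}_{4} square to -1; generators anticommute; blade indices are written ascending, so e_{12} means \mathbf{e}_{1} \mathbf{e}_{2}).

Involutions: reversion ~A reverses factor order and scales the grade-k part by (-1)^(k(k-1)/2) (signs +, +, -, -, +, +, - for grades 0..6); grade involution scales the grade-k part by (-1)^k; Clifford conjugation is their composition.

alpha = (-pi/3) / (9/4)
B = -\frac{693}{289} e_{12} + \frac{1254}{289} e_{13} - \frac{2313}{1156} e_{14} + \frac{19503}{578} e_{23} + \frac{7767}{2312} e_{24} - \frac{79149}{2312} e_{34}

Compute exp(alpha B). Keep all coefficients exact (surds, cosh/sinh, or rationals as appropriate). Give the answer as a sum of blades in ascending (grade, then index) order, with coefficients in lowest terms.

B^2 term by term: the squares give (-\frac{693}{289})^2*(e_{12})^2 + (\frac{1254}{289})^2*(e_{13})^2 + (-\frac{2313}{1156})^2*(e_{14})^2 + (\frac{19503}{578})^2*(e_{23})^2 + (\frac{7767}{2312})^2*(e_{24})^2 + (-\frac{79149}{2312})^2*(e_{34})^2 = \frac{480249}{83521}*(-1) + \frac{1572516}{83521}*(+1) + \frac{5349969}{1336336}*(+1) + \frac{380367009}{334084}*(+1) + \frac{60326289}{5345344}*(+1) + \frac{6264564201}{5345344}*(-1) = -\frac{81}{16} (each basis 2-blade squares to minus the product of its generators' squares); cross terms between blades sharing an index anticommute and cancel; the commuting (index-disjoint) pairs give grade-4 terms 2*c*c'*(blade product), which cancel blade by blade — e_{1234}: \frac{54850257}{334084} - \frac{4869909}{167042} - \frac{45110439}{334084} = 0 — confirming B is simple. So B^2 = -\frac{81}{16}.
B^2 = -\frac{81}{16} — a negative square means the series sums to a rotation: l = \frac{9}{4}, alpha*l = - \frac{\pi}{3}, so exp(alpha B) = cos(- \frac{\pi}{3}) + (sin(- \frac{\pi}{3})/(\frac{9}{4}))*B = \frac{1}{2} + (- \frac{2 \sqrt{3}}{9})*B.
Answer: \frac{1}{2} + \frac{154 \sqrt{3}}{289} e_{12} - \frac{836 \sqrt{3}}{867} e_{13} + \frac{257 \sqrt{3}}{578} e_{14} - \frac{2167 \sqrt{3}}{289} e_{23} - \frac{863 \sqrt{3}}{1156} e_{24} + \frac{26383 \sqrt{3}}{3468} e_{34}
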